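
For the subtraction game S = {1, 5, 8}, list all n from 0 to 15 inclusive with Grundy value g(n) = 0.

0, 2, 4, 6, 13, 15

Grundy values for subtraction set {1, 5, 8}:
k:     0  1  2  3  4  5  6  7  8  9 10 11 12 13 14 15
g(k):  0  1  0  1  0  1  0  1  2  3  2  3  2  0  1  0
The P-positions (g = 0) in 0..15 are 0, 2, 4, 6, 13, 15.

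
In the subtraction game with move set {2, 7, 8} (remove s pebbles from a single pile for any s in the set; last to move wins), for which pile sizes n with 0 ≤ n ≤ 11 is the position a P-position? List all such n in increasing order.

Build the Grundy sequence with g(k) = mex{g(k−s) : s ∈ {2, 7, 8}, s ≤ k}:
g(0) = mex{} = 0
g(1) = mex{} = 0
g(2) = mex{0} = 1
g(3) = mex{0} = 1
g(4) = mex{1} = 0
g(5) = mex{1} = 0
g(6) = mex{0} = 1
g(7) = mex{0} = 1
g(8) = mex{0,1} = 2
g(9) = mex{0,1} = 2
g(10) = mex{1,2} = 0
g(11) = mex{0,1,2} = 3
The P-positions (g = 0) in 0..11 are 0, 1, 4, 5, 10.

0, 1, 4, 5, 10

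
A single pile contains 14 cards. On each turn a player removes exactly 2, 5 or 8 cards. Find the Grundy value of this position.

0

Compute g(0), g(1), … for moves {2, 5, 8}:
k:     0  1  2  3  4  5  6  7  8  9 10 11 12 13 14
g(k):  0  0  1  1  0  2  1  0  2  1  0  0  1  1  0
So g(14) = 0.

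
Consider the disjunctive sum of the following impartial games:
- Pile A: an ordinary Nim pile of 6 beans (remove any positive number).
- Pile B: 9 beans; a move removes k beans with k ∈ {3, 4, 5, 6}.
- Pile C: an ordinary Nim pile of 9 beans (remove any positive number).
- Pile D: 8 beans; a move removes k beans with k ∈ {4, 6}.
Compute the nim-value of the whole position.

13

Pile A is a plain Nim pile of size 6, so its Grundy value is 6.
Build the Grundy sequence for pile B with g(k) = mex{g(k−s) : s ∈ {3, 4, 5, 6}, s ≤ k}:
k:     0  1  2  3  4  5  6  7  8  9
g(k):  0  0  0  1  1  1  2  2  2  0
So g(9) = 0.
Pile C is a plain Nim pile of size 9, so its Grundy value is 9.
Grundy values for pile D (subtraction set {4, 6}):
g(0) = mex{} = 0
g(1) = mex{} = 0
g(2) = mex{} = 0
g(3) = mex{} = 0
g(4) = mex{0} = 1
g(5) = mex{0} = 1
g(6) = mex{0} = 1
g(7) = mex{0} = 1
g(8) = mex{0,1} = 2
So g(8) = 2.
The value of a disjunctive sum is the nim-sum of the parts.
Combined value = 6 ⊕ 0 ⊕ 9 ⊕ 2 = 13.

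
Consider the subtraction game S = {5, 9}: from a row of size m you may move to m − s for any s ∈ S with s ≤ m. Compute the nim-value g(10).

Compute g(0), g(1), … for moves {5, 9}:
k:     0  1  2  3  4  5  6  7  8  9 10
g(k):  0  0  0  0  0  1  1  1  1  1  2
So g(10) = 2.

2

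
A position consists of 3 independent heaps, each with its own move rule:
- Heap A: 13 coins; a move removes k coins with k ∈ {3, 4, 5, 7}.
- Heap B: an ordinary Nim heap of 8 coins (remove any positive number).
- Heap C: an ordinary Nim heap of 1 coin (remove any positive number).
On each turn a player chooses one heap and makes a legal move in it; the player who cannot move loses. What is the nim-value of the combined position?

8

Build the Grundy sequence for heap A with g(k) = mex{g(k−s) : s ∈ {3, 4, 5, 7}, s ≤ k}:
k:     0  1  2  3  4  5  6  7  8  9 10 11 12 13
g(k):  0  0  0  1  1  1  2  2  2  3  0  0  0  1
So g(13) = 1.
Heap B is a plain Nim heap of size 8, so its Grundy value is 8.
Heap C is a plain Nim heap of size 1, so its Grundy value is 1.
By the Sprague-Grundy theorem, the Grundy value of a sum of independent games is the XOR of the component values.
Combined value = 1 ⊕ 8 ⊕ 1 = 8.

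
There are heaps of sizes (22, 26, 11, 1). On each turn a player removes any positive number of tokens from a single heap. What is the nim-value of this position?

6

Nim-sum: 22 ⊕ 26 ⊕ 11 ⊕ 1 = 6.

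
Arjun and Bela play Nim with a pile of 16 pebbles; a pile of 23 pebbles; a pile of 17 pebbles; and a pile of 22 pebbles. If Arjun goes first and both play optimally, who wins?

Bela wins

Compute the nim-sum pairwise:
16 XOR 23 = 7
7 XOR 17 = 22
22 XOR 22 = 0
The nim-sum is 0, so this is a P-position: the player to move is in a losing position under optimal play; Arjun is about to move from it and so loses — Bela wins.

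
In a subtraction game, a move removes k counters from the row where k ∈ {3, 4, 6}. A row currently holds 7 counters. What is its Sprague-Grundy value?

2

Grundy values for subtraction set {3, 4, 6}:
g(0) = mex{} = 0
g(1) = mex{} = 0
g(2) = mex{} = 0
g(3) = mex{0} = 1
g(4) = mex{0} = 1
g(5) = mex{0} = 1
g(6) = mex{0,1} = 2
g(7) = mex{0,1} = 2
So g(7) = 2.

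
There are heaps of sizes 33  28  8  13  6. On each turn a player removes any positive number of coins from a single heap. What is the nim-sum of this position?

Bitwise XOR of the heap sizes:
  100001  (33)
  011100  (28)
  001000  (8)
  001101  (13)
  000110  (6)
  ------
  111110  (62)

62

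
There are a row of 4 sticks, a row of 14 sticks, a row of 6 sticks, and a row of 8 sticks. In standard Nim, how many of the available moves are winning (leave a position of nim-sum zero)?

3

Compute the nim-sum pairwise:
4 XOR 14 = 10
10 XOR 6 = 12
12 XOR 8 = 4
The overall nim-sum is X = 4. A row of size p has a winning move iff p XOR X < p (reduce it to p XOR X).
  4: 4 XOR 4 = 0 < 4 — winning move (to 0).
  14: 14 XOR 4 = 10 < 14 — winning move (to 10).
  6: 6 XOR 4 = 2 < 6 — winning move (to 2).
  8: 8 XOR 4 = 12 ≥ 8 — no move.
That gives 3 winning moves.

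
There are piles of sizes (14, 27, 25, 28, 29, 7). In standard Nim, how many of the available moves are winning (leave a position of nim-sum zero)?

Nim-sum: 14 ^ 27 ^ 25 ^ 28 ^ 29 ^ 7 = 10.
The overall nim-sum is X = 10. A pile of size p has a winning move iff p XOR X < p (reduce it to p XOR X).
  14: 14 XOR 10 = 4 < 14 — winning move (to 4).
  27: 27 XOR 10 = 17 < 27 — winning move (to 17).
  25: 25 XOR 10 = 19 < 25 — winning move (to 19).
  28: 28 XOR 10 = 22 < 28 — winning move (to 22).
  29: 29 XOR 10 = 23 < 29 — winning move (to 23).
  7: 7 XOR 10 = 13 ≥ 7 — no move.
That gives 5 winning moves.

5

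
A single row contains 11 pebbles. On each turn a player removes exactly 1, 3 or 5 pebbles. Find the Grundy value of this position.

1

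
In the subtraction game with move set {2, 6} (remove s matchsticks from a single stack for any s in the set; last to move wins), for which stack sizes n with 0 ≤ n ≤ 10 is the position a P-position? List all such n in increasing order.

0, 1, 4, 5, 8, 9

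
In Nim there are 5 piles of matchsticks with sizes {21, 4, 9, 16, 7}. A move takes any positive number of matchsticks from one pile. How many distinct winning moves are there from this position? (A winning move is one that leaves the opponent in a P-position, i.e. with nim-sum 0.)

1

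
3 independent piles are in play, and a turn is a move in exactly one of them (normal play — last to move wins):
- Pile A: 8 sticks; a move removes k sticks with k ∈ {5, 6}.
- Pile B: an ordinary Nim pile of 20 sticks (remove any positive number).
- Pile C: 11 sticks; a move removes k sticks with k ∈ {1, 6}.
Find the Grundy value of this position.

21

Build the Grundy sequence for pile A with g(k) = mex{g(k−s) : s ∈ {5, 6}, s ≤ k}:
g(0) = mex{} = 0
g(1) = mex{} = 0
g(2) = mex{} = 0
g(3) = mex{} = 0
g(4) = mex{} = 0
g(5) = mex{0} = 1
g(6) = mex{0} = 1
g(7) = mex{0} = 1
g(8) = mex{0} = 1
So g(8) = 1.
Pile B is a plain Nim pile of size 20, so its Grundy value is 20.
For pile C, compute g(0), g(1), … with moves {1, 6}:
k:     0  1  2  3  4  5  6  7  8  9 10 11
g(k):  0  1  0  1  0  1  2  0  1  0  1  0
So g(11) = 0.
By the Sprague-Grundy theorem, the Grundy value of a sum of independent games is the XOR of the component values.
Combined value = 1 ⊕ 20 ⊕ 0 = 21.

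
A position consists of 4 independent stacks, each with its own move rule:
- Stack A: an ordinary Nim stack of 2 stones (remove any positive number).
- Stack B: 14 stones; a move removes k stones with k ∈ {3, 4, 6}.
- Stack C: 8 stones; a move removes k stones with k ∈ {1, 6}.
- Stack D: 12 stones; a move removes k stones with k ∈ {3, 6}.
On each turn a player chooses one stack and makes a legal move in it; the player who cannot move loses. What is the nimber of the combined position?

3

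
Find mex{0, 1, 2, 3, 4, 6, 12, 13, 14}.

The values 0, 1, 2, 3, 4 are all present; 5 is the first non-negative integer missing from the set.

5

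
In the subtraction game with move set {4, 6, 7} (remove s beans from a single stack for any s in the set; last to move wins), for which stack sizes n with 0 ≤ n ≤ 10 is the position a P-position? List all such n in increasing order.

Build the Grundy sequence with g(k) = mex{g(k−s) : s ∈ {4, 6, 7}, s ≤ k}:
g(0) = mex{} = 0
g(1) = mex{} = 0
g(2) = mex{} = 0
g(3) = mex{} = 0
g(4) = mex{0} = 1
g(5) = mex{0} = 1
g(6) = mex{0} = 1
g(7) = mex{0} = 1
g(8) = mex{0,1} = 2
g(9) = mex{0,1} = 2
g(10) = mex{0,1} = 2
The P-positions (g = 0) in 0..10 are 0, 1, 2, 3.

0, 1, 2, 3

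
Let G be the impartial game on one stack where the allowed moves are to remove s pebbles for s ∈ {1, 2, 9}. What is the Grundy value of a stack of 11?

Compute g(0), g(1), … for moves {1, 2, 9}:
k:     0  1  2  3  4  5  6  7  8  9 10 11
g(k):  0  1  2  0  1  2  0  1  2  3  0  1
So g(11) = 1.

1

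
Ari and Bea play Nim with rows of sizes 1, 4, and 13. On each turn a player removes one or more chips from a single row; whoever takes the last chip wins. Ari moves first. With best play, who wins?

Ari wins

Nim-sum: 1 ^ 4 ^ 13 = 8.
The nim-sum is 8 ≠ 0, so this is an N-position: the player to move can win; Ari has a winning move.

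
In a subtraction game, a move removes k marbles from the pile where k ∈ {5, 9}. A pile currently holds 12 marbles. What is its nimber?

2

Build the Grundy sequence with g(k) = mex{g(k−s) : s ∈ {5, 9}, s ≤ k}:
k:     0  1  2  3  4  5  6  7  8  9 10 11 12
g(k):  0  0  0  0  0  1  1  1  1  1  2  2  2
So g(12) = 2.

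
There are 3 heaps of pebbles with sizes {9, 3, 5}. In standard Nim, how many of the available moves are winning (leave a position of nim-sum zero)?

Nim-sum: 9 XOR 3 XOR 5 = 15.
The overall nim-sum is X = 15. A heap of size p has a winning move iff p XOR X < p (reduce it to p XOR X).
  9: 9 XOR 15 = 6 < 9 — winning move (to 6).
  3: 3 XOR 15 = 12 ≥ 3 — no move.
  5: 5 XOR 15 = 10 ≥ 5 — no move.
That gives 1 winning move.

1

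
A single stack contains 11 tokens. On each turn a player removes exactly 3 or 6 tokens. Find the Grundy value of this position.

0

Build the Grundy sequence with g(k) = mex{g(k−s) : s ∈ {3, 6}, s ≤ k}:
g(0) = mex{} = 0
g(1) = mex{} = 0
g(2) = mex{} = 0
g(3) = mex{0} = 1
g(4) = mex{0} = 1
g(5) = mex{0} = 1
g(6) = mex{0,1} = 2
g(7) = mex{0,1} = 2
g(8) = mex{0,1} = 2
g(9) = mex{1,2} = 0
g(10) = mex{1,2} = 0
g(11) = mex{1,2} = 0
So g(11) = 0.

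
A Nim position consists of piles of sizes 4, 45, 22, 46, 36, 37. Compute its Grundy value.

16

Nim-sum: 4 ^ 45 ^ 22 ^ 46 ^ 36 ^ 37 = 16.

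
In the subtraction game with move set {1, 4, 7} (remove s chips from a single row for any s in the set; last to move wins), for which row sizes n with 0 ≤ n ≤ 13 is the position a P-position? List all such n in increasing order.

0, 2, 5, 8, 10, 13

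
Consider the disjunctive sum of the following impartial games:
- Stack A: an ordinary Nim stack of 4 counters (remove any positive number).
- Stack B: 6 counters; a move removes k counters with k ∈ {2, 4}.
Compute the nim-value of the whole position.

Stack A is a plain Nim stack of size 4, so its Grundy value is 4.
For stack B, compute g(0), g(1), … with moves {2, 4}:
k:     0  1  2  3  4  5  6
g(k):  0  0  1  1  2  2  0
So g(6) = 0.
The value of a disjunctive sum is the nim-sum of the parts.
Combined value = 4 ⊕ 0 = 4.

4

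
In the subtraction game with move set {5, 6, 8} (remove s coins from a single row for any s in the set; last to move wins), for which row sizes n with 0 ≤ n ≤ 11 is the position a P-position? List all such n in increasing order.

Grundy values for subtraction set {5, 6, 8}:
g(0) = mex{} = 0
g(1) = mex{} = 0
g(2) = mex{} = 0
g(3) = mex{} = 0
g(4) = mex{} = 0
g(5) = mex{0} = 1
g(6) = mex{0} = 1
g(7) = mex{0} = 1
g(8) = mex{0} = 1
g(9) = mex{0} = 1
g(10) = mex{0,1} = 2
g(11) = mex{0,1} = 2
The P-positions (g = 0) in 0..11 are 0, 1, 2, 3, 4.

0, 1, 2, 3, 4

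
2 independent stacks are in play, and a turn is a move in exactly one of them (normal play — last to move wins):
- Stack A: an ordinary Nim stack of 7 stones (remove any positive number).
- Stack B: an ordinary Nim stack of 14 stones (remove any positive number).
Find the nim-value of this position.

9

Stack A is a plain Nim stack of size 7, so its Grundy value is 7.
Stack B is a plain Nim stack of size 14, so its Grundy value is 14.
The value of a disjunctive sum is the nim-sum of the parts.
Combined value = 7 ⊕ 14 = 9.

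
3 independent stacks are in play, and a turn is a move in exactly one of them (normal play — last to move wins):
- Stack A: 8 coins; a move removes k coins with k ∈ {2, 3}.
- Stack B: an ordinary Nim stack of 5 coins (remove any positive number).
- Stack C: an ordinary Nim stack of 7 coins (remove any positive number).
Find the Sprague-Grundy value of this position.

For stack A, compute g(0), g(1), … with moves {2, 3}:
g(0) = mex{} = 0
g(1) = mex{} = 0
g(2) = mex{0} = 1
g(3) = mex{0} = 1
g(4) = mex{0,1} = 2
g(5) = mex{1} = 0
g(6) = mex{1,2} = 0
g(7) = mex{0,2} = 1
g(8) = mex{0} = 1
So g(8) = 1.
Stack B is a plain Nim stack of size 5, so its Grundy value is 5.
Stack C is a plain Nim stack of size 7, so its Grundy value is 7.
The value of a disjunctive sum is the nim-sum of the parts.
Combined value = 1 ⊕ 5 ⊕ 7 = 3.

3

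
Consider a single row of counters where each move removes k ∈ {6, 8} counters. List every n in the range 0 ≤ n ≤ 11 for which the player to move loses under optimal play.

Grundy values for subtraction set {6, 8}:
k:     0  1  2  3  4  5  6  7  8  9 10 11
g(k):  0  0  0  0  0  0  1  1  1  1  1  1
The P-positions (g = 0) in 0..11 are 0, 1, 2, 3, 4, 5.

0, 1, 2, 3, 4, 5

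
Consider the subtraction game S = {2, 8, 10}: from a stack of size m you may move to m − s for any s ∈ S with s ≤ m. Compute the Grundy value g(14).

3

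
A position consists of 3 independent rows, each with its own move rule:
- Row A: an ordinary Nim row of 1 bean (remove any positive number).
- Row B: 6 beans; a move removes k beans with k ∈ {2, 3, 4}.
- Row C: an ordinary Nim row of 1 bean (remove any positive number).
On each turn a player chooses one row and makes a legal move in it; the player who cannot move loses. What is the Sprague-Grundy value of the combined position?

Row A is a plain Nim row of size 1, so its Grundy value is 1.
Grundy values for row B (subtraction set {2, 3, 4}):
g(0) = mex{} = 0
g(1) = mex{} = 0
g(2) = mex{0} = 1
g(3) = mex{0} = 1
g(4) = mex{0,1} = 2
g(5) = mex{0,1} = 2
g(6) = mex{1,2} = 0
So g(6) = 0.
Row C is a plain Nim row of size 1, so its Grundy value is 1.
The value of a disjunctive sum is the nim-sum of the parts.
Combined value = 1 XOR 0 XOR 1 = 0.

0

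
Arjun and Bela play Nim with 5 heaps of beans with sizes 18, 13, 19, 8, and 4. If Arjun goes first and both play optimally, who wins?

Bela wins

Nim-sum: 18 ^ 13 ^ 19 ^ 8 ^ 4 = 0.
The nim-sum is 0, so this is a P-position: the player to move is in a losing position under optimal play; Arjun is about to move from it and so loses — Bela wins.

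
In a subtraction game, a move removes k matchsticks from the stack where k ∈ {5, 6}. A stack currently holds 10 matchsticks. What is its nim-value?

2

Build the Grundy sequence with g(k) = mex{g(k−s) : s ∈ {5, 6}, s ≤ k}:
k:     0  1  2  3  4  5  6  7  8  9 10
g(k):  0  0  0  0  0  1  1  1  1  1  2
So g(10) = 2.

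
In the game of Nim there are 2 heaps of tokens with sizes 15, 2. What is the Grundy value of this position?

Nim-sum: 15 ^ 2 = 13.

13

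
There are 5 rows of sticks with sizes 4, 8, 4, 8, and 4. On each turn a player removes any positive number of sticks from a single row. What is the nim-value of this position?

4

Nim-sum: 4 ^ 8 ^ 4 ^ 8 ^ 4 = 4.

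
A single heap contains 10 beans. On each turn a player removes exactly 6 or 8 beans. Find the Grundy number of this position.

1

Build the Grundy sequence with g(k) = mex{g(k−s) : s ∈ {6, 8}, s ≤ k}:
g(0) = mex{} = 0
g(1) = mex{} = 0
g(2) = mex{} = 0
g(3) = mex{} = 0
g(4) = mex{} = 0
g(5) = mex{} = 0
g(6) = mex{0} = 1
g(7) = mex{0} = 1
g(8) = mex{0} = 1
g(9) = mex{0} = 1
g(10) = mex{0} = 1
So g(10) = 1.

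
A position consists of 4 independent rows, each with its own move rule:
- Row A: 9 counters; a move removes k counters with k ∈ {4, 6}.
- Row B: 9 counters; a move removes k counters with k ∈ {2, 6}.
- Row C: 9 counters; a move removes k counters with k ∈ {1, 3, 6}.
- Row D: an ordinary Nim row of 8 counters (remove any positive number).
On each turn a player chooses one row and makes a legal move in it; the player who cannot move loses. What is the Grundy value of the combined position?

10

For row A, compute g(0), g(1), … with moves {4, 6}:
g(0) = mex{} = 0
g(1) = mex{} = 0
g(2) = mex{} = 0
g(3) = mex{} = 0
g(4) = mex{0} = 1
g(5) = mex{0} = 1
g(6) = mex{0} = 1
g(7) = mex{0} = 1
g(8) = mex{0,1} = 2
g(9) = mex{0,1} = 2
So g(9) = 2.
Build the Grundy sequence for row B with g(k) = mex{g(k−s) : s ∈ {2, 6}, s ≤ k}:
g(0) = mex{} = 0
g(1) = mex{} = 0
g(2) = mex{0} = 1
g(3) = mex{0} = 1
g(4) = mex{1} = 0
g(5) = mex{1} = 0
g(6) = mex{0} = 1
g(7) = mex{0} = 1
g(8) = mex{1} = 0
g(9) = mex{1} = 0
So g(9) = 0.
Build the Grundy sequence for row C with g(k) = mex{g(k−s) : s ∈ {1, 3, 6}, s ≤ k}:
g(0) = mex{} = 0
g(1) = mex{0} = 1
g(2) = mex{1} = 0
g(3) = mex{0} = 1
g(4) = mex{1} = 0
g(5) = mex{0} = 1
g(6) = mex{0,1} = 2
g(7) = mex{0,1,2} = 3
g(8) = mex{0,1,3} = 2
g(9) = mex{1,2} = 0
So g(9) = 0.
Row D is a plain Nim row of size 8, so its Grundy value is 8.
By the Sprague-Grundy theorem, the Grundy value of a sum of independent games is the XOR of the component values.
Combined value = 2 XOR 0 XOR 0 XOR 8 = 10.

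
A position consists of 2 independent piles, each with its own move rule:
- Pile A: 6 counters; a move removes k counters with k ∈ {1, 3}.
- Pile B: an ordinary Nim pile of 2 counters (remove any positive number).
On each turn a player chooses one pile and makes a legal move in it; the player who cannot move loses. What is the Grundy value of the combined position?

Grundy values for pile A (subtraction set {1, 3}):
k:     0  1  2  3  4  5  6
g(k):  0  1  0  1  0  1  0
So g(6) = 0.
Pile B is a plain Nim pile of size 2, so its Grundy value is 2.
The value of a disjunctive sum is the nim-sum of the parts.
Combined value = 0 XOR 2 = 2.

2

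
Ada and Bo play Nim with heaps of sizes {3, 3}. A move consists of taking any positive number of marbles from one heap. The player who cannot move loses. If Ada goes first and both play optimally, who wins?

Bo wins

Nim-sum: 3 XOR 3 = 0.
The nim-sum is 0, so this is a P-position: the player to move is in a losing position under optimal play; Ada is about to move from it and so loses — Bo wins.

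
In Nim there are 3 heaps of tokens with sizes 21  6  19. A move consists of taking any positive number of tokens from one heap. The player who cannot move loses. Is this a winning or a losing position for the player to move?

Losing position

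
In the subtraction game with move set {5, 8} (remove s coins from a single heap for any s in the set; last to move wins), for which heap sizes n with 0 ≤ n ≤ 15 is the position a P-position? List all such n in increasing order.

0, 1, 2, 3, 4, 13, 14, 15

Compute g(0), g(1), … for moves {5, 8}:
k:     0  1  2  3  4  5  6  7  8  9 10 11 12 13 14 15
g(k):  0  0  0  0  0  1  1  1  1  1  2  2  2  0  0  0
The P-positions (g = 0) in 0..15 are 0, 1, 2, 3, 4, 13, 14, 15.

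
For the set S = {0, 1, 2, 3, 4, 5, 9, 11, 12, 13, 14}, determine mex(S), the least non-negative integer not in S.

The values 0, 1, 2, 3, 4, 5 are all present; 6 is the first non-negative integer missing from the set.

6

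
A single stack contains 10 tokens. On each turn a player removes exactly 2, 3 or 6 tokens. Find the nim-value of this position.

0

Compute g(0), g(1), … for moves {2, 3, 6}:
k:     0  1  2  3  4  5  6  7  8  9 10
g(k):  0  0  1  1  2  0  3  1  2  0  0
So g(10) = 0.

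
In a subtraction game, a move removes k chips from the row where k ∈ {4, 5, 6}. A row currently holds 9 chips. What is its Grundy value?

2

Grundy values for subtraction set {4, 5, 6}:
k:     0  1  2  3  4  5  6  7  8  9
g(k):  0  0  0  0  1  1  1  1  2  2
So g(9) = 2.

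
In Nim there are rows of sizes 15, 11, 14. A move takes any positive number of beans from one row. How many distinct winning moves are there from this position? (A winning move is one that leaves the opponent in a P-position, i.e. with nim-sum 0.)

Nim-sum: 15 ^ 11 ^ 14 = 10.
The overall nim-sum is X = 10. A row of size p has a winning move iff p XOR X < p (reduce it to p XOR X).
  15: 15 XOR 10 = 5 < 15 — winning move (to 5).
  11: 11 XOR 10 = 1 < 11 — winning move (to 1).
  14: 14 XOR 10 = 4 < 14 — winning move (to 4).
That gives 3 winning moves.

3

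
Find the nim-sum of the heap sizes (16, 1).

Compute the nim-sum pairwise:
16 ^ 1 = 17

17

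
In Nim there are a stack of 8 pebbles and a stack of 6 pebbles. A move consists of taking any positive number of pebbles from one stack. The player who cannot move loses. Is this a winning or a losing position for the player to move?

Winning position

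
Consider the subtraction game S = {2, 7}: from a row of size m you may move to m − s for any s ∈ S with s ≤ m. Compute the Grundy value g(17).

2

Grundy values for subtraction set {2, 7}:
k:     0  1  2  3  4  5  6  7  8  9 10 11 12 13 14 15 16 17
g(k):  0  0  1  1  0  0  1  1  2  0  0  1  1  0  0  1  1  2
So g(17) = 2.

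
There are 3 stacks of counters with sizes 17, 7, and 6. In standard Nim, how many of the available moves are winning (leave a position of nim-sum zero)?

1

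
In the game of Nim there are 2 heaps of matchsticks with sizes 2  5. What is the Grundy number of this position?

Write each in binary and XOR column by column:
  010  (2)
  101  (5)
  ---
  111  (7)

7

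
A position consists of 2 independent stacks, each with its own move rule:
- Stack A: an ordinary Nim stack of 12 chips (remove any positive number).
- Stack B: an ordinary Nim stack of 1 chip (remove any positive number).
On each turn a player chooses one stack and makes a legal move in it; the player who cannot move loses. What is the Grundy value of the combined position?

13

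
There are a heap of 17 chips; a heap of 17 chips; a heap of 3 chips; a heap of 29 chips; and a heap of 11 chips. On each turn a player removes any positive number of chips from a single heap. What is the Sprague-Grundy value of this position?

21

Compute the nim-sum pairwise:
17 ^ 17 = 0
0 ^ 3 = 3
3 ^ 29 = 30
30 ^ 11 = 21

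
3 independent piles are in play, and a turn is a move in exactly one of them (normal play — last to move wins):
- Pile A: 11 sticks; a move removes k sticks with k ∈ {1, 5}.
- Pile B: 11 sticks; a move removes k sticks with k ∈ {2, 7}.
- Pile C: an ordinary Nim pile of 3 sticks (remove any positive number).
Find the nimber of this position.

Build the Grundy sequence for pile A with g(k) = mex{g(k−s) : s ∈ {1, 5}, s ≤ k}:
k:     0  1  2  3  4  5  6  7  8  9 10 11
g(k):  0  1  0  1  0  1  0  1  0  1  0  1
So g(11) = 1.
Grundy values for pile B (subtraction set {2, 7}):
g(0) = mex{} = 0
g(1) = mex{} = 0
g(2) = mex{0} = 1
g(3) = mex{0} = 1
g(4) = mex{1} = 0
g(5) = mex{1} = 0
g(6) = mex{0} = 1
g(7) = mex{0} = 1
g(8) = mex{0,1} = 2
g(9) = mex{1} = 0
g(10) = mex{1,2} = 0
g(11) = mex{0} = 1
So g(11) = 1.
Pile C is a plain Nim pile of size 3, so its Grundy value is 3.
By the Sprague-Grundy theorem, the Grundy value of a sum of independent games is the XOR of the component values.
Combined value = 1 ⊕ 1 ⊕ 3 = 3.

3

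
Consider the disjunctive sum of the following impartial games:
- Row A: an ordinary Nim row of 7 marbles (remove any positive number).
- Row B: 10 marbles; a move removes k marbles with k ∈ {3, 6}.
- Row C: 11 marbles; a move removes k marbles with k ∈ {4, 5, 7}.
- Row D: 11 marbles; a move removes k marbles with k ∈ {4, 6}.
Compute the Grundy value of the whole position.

7

Row A is a plain Nim row of size 7, so its Grundy value is 7.
For row B, compute g(0), g(1), … with moves {3, 6}:
k:     0  1  2  3  4  5  6  7  8  9 10
g(k):  0  0  0  1  1  1  2  2  2  0  0
So g(10) = 0.
Grundy values for row C (subtraction set {4, 5, 7}):
k:     0  1  2  3  4  5  6  7  8  9 10 11
g(k):  0  0  0  0  1  1  1  1  2  2  2  0
So g(11) = 0.
Grundy values for row D (subtraction set {4, 6}):
k:     0  1  2  3  4  5  6  7  8  9 10 11
g(k):  0  0  0  0  1  1  1  1  2  2  0  0
So g(11) = 0.
The value of a disjunctive sum is the nim-sum of the parts.
Combined value = 7 ⊕ 0 ⊕ 0 ⊕ 0 = 7.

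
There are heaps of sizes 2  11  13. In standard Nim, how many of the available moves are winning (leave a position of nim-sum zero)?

Nim-sum: 2 ^ 11 ^ 13 = 4.
The overall nim-sum is X = 4. A heap of size p has a winning move iff p XOR X < p (reduce it to p XOR X).
  2: 2 XOR 4 = 6 ≥ 2 — no move.
  11: 11 XOR 4 = 15 ≥ 11 — no move.
  13: 13 XOR 4 = 9 < 13 — winning move (to 9).
That gives 1 winning move.

1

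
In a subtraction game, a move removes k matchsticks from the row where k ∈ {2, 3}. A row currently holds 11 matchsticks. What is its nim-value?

Compute g(0), g(1), … for moves {2, 3}:
g(0) = mex{} = 0
g(1) = mex{} = 0
g(2) = mex{0} = 1
g(3) = mex{0} = 1
g(4) = mex{0,1} = 2
g(5) = mex{1} = 0
g(6) = mex{1,2} = 0
g(7) = mex{0,2} = 1
g(8) = mex{0} = 1
g(9) = mex{0,1} = 2
g(10) = mex{1} = 0
g(11) = mex{1,2} = 0
So g(11) = 0.

0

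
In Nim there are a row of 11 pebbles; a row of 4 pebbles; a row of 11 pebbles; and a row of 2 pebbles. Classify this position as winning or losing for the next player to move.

Winning position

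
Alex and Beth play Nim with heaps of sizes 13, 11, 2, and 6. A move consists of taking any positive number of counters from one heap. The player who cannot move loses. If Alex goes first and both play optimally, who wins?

Alex wins

Compute the nim-sum pairwise:
13 ^ 11 = 6
6 ^ 2 = 4
4 ^ 6 = 2
The nim-sum is 2 ≠ 0, so this is an N-position: the player to move can win; Alex has a winning move.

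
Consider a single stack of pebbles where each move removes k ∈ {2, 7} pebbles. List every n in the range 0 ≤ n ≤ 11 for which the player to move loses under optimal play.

0, 1, 4, 5, 9, 10

Build the Grundy sequence with g(k) = mex{g(k−s) : s ∈ {2, 7}, s ≤ k}:
k:     0  1  2  3  4  5  6  7  8  9 10 11
g(k):  0  0  1  1  0  0  1  1  2  0  0  1
The P-positions (g = 0) in 0..11 are 0, 1, 4, 5, 9, 10.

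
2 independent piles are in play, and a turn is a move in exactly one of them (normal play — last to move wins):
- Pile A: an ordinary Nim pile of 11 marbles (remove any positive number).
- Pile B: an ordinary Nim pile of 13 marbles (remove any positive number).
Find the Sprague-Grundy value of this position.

6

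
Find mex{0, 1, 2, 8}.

3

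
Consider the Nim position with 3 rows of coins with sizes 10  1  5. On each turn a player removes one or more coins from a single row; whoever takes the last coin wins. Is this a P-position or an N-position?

Nim-sum: 10 XOR 1 XOR 5 = 14.
The nim-sum is 14 ≠ 0, so this is an N-position: the player to move can win.

N-position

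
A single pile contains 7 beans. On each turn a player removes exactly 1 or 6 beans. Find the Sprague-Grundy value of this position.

0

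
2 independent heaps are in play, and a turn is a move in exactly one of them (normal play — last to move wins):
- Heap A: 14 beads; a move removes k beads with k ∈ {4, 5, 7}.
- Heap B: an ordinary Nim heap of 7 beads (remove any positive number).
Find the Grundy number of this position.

7

Grundy values for heap A (subtraction set {4, 5, 7}):
g(0) = mex{} = 0
g(1) = mex{} = 0
g(2) = mex{} = 0
g(3) = mex{} = 0
g(4) = mex{0} = 1
g(5) = mex{0} = 1
g(6) = mex{0} = 1
g(7) = mex{0} = 1
g(8) = mex{0,1} = 2
g(9) = mex{0,1} = 2
g(10) = mex{0,1} = 2
g(11) = mex{1} = 0
g(12) = mex{1,2} = 0
g(13) = mex{1,2} = 0
g(14) = mex{1,2} = 0
So g(14) = 0.
Heap B is a plain Nim heap of size 7, so its Grundy value is 7.
By the Sprague-Grundy theorem, the Grundy value of a sum of independent games is the XOR of the component values.
Combined value = 0 ⊕ 7 = 7.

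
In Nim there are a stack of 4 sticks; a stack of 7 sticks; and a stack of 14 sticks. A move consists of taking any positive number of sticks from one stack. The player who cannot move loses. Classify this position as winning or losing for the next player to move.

Nim-sum: 4 ^ 7 ^ 14 = 13.
The nim-sum is 13 ≠ 0, so this is an N-position: the player to move can win.

Winning position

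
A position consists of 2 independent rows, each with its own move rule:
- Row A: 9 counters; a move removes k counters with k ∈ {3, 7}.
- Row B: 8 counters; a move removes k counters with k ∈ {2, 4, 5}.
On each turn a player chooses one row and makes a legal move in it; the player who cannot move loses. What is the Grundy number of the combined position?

1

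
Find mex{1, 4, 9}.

0 is not in the set, so the mex is 0.

0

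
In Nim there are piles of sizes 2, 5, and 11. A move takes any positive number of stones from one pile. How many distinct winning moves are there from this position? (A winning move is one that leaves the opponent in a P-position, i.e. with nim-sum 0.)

1

Nim-sum: 2 XOR 5 XOR 11 = 12.
The overall nim-sum is X = 12. A pile of size p has a winning move iff p XOR X < p (reduce it to p XOR X).
  2: 2 XOR 12 = 14 ≥ 2 — no move.
  5: 5 XOR 12 = 9 ≥ 5 — no move.
  11: 11 XOR 12 = 7 < 11 — winning move (to 7).
That gives 1 winning move.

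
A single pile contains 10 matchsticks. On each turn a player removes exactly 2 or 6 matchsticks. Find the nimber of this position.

1

Build the Grundy sequence with g(k) = mex{g(k−s) : s ∈ {2, 6}, s ≤ k}:
g(0) = mex{} = 0
g(1) = mex{} = 0
g(2) = mex{0} = 1
g(3) = mex{0} = 1
g(4) = mex{1} = 0
g(5) = mex{1} = 0
g(6) = mex{0} = 1
g(7) = mex{0} = 1
g(8) = mex{1} = 0
g(9) = mex{1} = 0
g(10) = mex{0} = 1
So g(10) = 1.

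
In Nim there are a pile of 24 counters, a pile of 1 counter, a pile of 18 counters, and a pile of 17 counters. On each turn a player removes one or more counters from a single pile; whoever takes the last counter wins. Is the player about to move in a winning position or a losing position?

Nim-sum: 24 ⊕ 1 ⊕ 18 ⊕ 17 = 26.
The nim-sum is 26 ≠ 0, so this is an N-position: the player to move can win.

Winning position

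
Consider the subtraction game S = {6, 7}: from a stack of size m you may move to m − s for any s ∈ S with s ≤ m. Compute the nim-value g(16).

0

Compute g(0), g(1), … for moves {6, 7}:
k:     0  1  2  3  4  5  6  7  8  9 10 11 12 13 14 15 16
g(k):  0  0  0  0  0  0  1  1  1  1  1  1  2  0  0  0  0
So g(16) = 0.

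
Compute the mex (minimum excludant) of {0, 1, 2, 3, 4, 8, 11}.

5

The values 0, 1, 2, 3, 4 are all present; 5 is the first non-negative integer missing from the set.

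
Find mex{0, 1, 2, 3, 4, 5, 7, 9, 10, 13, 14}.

6

The values 0, 1, 2, 3, 4, 5 are all present; 6 is the first non-negative integer missing from the set.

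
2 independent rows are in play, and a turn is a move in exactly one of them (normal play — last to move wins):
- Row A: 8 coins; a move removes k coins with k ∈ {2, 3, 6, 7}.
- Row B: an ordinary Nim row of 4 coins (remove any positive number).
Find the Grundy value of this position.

6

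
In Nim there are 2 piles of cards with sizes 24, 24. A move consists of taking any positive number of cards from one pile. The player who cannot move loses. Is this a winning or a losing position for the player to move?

Losing position

Nim-sum: 24 XOR 24 = 0.
The nim-sum is 0, so this is a P-position: the player to move is in a losing position under optimal play.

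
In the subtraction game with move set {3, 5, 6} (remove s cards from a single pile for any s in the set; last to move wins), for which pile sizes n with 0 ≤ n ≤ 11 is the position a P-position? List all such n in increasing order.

0, 1, 2, 9, 10, 11

Build the Grundy sequence with g(k) = mex{g(k−s) : s ∈ {3, 5, 6}, s ≤ k}:
g(0) = mex{} = 0
g(1) = mex{} = 0
g(2) = mex{} = 0
g(3) = mex{0} = 1
g(4) = mex{0} = 1
g(5) = mex{0} = 1
g(6) = mex{0,1} = 2
g(7) = mex{0,1} = 2
g(8) = mex{0,1} = 2
g(9) = mex{1,2} = 0
g(10) = mex{1,2} = 0
g(11) = mex{1,2} = 0
The P-positions (g = 0) in 0..11 are 0, 1, 2, 9, 10, 11.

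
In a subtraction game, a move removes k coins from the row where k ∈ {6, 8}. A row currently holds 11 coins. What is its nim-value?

1

Grundy values for subtraction set {6, 8}:
k:     0  1  2  3  4  5  6  7  8  9 10 11
g(k):  0  0  0  0  0  0  1  1  1  1  1  1
So g(11) = 1.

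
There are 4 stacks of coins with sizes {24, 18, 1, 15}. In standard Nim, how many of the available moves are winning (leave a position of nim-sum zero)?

Compute the nim-sum pairwise:
24 ^ 18 = 10
10 ^ 1 = 11
11 ^ 15 = 4
The overall nim-sum is X = 4. A stack of size p has a winning move iff p XOR X < p (reduce it to p XOR X).
  24: 24 XOR 4 = 28 ≥ 24 — no move.
  18: 18 XOR 4 = 22 ≥ 18 — no move.
  1: 1 XOR 4 = 5 ≥ 1 — no move.
  15: 15 XOR 4 = 11 < 15 — winning move (to 11).
That gives 1 winning move.

1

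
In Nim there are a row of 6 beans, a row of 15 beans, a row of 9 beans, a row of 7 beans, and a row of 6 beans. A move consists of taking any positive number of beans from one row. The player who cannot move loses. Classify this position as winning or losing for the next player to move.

Compute the nim-sum pairwise:
6 ⊕ 15 = 9
9 ⊕ 9 = 0
0 ⊕ 7 = 7
7 ⊕ 6 = 1
The nim-sum is 1 ≠ 0, so this is an N-position: the player to move can win.

Winning position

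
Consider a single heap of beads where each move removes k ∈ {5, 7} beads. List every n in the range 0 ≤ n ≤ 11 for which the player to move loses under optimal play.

0, 1, 2, 3, 4

Build the Grundy sequence with g(k) = mex{g(k−s) : s ∈ {5, 7}, s ≤ k}:
g(0) = mex{} = 0
g(1) = mex{} = 0
g(2) = mex{} = 0
g(3) = mex{} = 0
g(4) = mex{} = 0
g(5) = mex{0} = 1
g(6) = mex{0} = 1
g(7) = mex{0} = 1
g(8) = mex{0} = 1
g(9) = mex{0} = 1
g(10) = mex{0,1} = 2
g(11) = mex{0,1} = 2
The P-positions (g = 0) in 0..11 are 0, 1, 2, 3, 4.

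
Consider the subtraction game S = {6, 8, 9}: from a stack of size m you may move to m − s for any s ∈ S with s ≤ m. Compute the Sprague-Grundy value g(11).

1

Grundy values for subtraction set {6, 8, 9}:
g(0) = mex{} = 0
g(1) = mex{} = 0
g(2) = mex{} = 0
g(3) = mex{} = 0
g(4) = mex{} = 0
g(5) = mex{} = 0
g(6) = mex{0} = 1
g(7) = mex{0} = 1
g(8) = mex{0} = 1
g(9) = mex{0} = 1
g(10) = mex{0} = 1
g(11) = mex{0} = 1
So g(11) = 1.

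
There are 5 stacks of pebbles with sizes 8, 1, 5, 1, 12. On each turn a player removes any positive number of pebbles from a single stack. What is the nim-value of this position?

1

Compute the nim-sum pairwise:
8 XOR 1 = 9
9 XOR 5 = 12
12 XOR 1 = 13
13 XOR 12 = 1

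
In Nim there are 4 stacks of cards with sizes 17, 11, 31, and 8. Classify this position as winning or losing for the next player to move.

Winning position

Nim-sum: 17 ^ 11 ^ 31 ^ 8 = 13.
The nim-sum is 13 ≠ 0, so this is an N-position: the player to move can win.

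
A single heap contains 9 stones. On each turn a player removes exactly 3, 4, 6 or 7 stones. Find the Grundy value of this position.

Build the Grundy sequence with g(k) = mex{g(k−s) : s ∈ {3, 4, 6, 7}, s ≤ k}:
g(0) = mex{} = 0
g(1) = mex{} = 0
g(2) = mex{} = 0
g(3) = mex{0} = 1
g(4) = mex{0} = 1
g(5) = mex{0} = 1
g(6) = mex{0,1} = 2
g(7) = mex{0,1} = 2
g(8) = mex{0,1} = 2
g(9) = mex{0,1,2} = 3
So g(9) = 3.

3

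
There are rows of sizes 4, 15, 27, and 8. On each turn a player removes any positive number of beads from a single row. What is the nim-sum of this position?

24

Nim-sum: 4 XOR 15 XOR 27 XOR 8 = 24.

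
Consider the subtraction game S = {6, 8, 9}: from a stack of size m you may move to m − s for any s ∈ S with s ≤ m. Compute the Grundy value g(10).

1

Grundy values for subtraction set {6, 8, 9}:
g(0) = mex{} = 0
g(1) = mex{} = 0
g(2) = mex{} = 0
g(3) = mex{} = 0
g(4) = mex{} = 0
g(5) = mex{} = 0
g(6) = mex{0} = 1
g(7) = mex{0} = 1
g(8) = mex{0} = 1
g(9) = mex{0} = 1
g(10) = mex{0} = 1
So g(10) = 1.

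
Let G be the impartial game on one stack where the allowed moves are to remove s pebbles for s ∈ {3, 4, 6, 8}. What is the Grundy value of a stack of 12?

0

Compute g(0), g(1), … for moves {3, 4, 6, 8}:
g(0) = mex{} = 0
g(1) = mex{} = 0
g(2) = mex{} = 0
g(3) = mex{0} = 1
g(4) = mex{0} = 1
g(5) = mex{0} = 1
g(6) = mex{0,1} = 2
g(7) = mex{0,1} = 2
g(8) = mex{0,1} = 2
g(9) = mex{0,1,2} = 3
g(10) = mex{0,1,2} = 3
g(11) = mex{1,2} = 0
g(12) = mex{1,2,3} = 0
So g(12) = 0.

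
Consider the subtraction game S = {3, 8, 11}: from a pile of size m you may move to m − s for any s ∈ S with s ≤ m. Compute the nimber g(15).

3

Grundy values for subtraction set {3, 8, 11}:
k:     0  1  2  3  4  5  6  7  8  9 10 11 12 13 14 15
g(k):  0  0  0  1  1  1  0  0  2  1  1  3  2  2  2  3
So g(15) = 3.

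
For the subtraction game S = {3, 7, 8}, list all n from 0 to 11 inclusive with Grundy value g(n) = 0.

Compute g(0), g(1), … for moves {3, 7, 8}:
g(0) = mex{} = 0
g(1) = mex{} = 0
g(2) = mex{} = 0
g(3) = mex{0} = 1
g(4) = mex{0} = 1
g(5) = mex{0} = 1
g(6) = mex{1} = 0
g(7) = mex{0,1} = 2
g(8) = mex{0,1} = 2
g(9) = mex{0} = 1
g(10) = mex{0,1,2} = 3
g(11) = mex{1,2} = 0
The P-positions (g = 0) in 0..11 are 0, 1, 2, 6, 11.

0, 1, 2, 6, 11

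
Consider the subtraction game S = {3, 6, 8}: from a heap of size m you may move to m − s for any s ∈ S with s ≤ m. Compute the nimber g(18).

2

Compute g(0), g(1), … for moves {3, 6, 8}:
k:     0  1  2  3  4  5  6  7  8  9 10 11 12 13 14 15 16 17 18
g(k):  0  0  0  1  1  1  2  2  2  3  3  0  0  0  1  1  1  2  2
So g(18) = 2.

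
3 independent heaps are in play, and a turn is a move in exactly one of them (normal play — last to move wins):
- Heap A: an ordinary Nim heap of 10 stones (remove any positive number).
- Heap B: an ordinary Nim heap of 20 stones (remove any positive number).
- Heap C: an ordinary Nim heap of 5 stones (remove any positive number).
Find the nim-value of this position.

Heap A is a plain Nim heap of size 10, so its Grundy value is 10.
Heap B is a plain Nim heap of size 20, so its Grundy value is 20.
Heap C is a plain Nim heap of size 5, so its Grundy value is 5.
The value of a disjunctive sum is the nim-sum of the parts.
Combined value = 10 ⊕ 20 ⊕ 5 = 27.

27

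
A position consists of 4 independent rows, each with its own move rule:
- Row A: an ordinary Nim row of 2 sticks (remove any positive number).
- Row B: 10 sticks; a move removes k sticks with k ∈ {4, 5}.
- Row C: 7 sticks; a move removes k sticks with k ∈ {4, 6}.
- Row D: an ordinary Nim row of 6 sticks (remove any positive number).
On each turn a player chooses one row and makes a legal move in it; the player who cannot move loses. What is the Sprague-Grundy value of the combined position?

Row A is a plain Nim row of size 2, so its Grundy value is 2.
For row B, compute g(0), g(1), … with moves {4, 5}:
k:     0  1  2  3  4  5  6  7  8  9 10
g(k):  0  0  0  0  1  1  1  1  2  0  0
So g(10) = 0.
Build the Grundy sequence for row C with g(k) = mex{g(k−s) : s ∈ {4, 6}, s ≤ k}:
g(0) = mex{} = 0
g(1) = mex{} = 0
g(2) = mex{} = 0
g(3) = mex{} = 0
g(4) = mex{0} = 1
g(5) = mex{0} = 1
g(6) = mex{0} = 1
g(7) = mex{0} = 1
So g(7) = 1.
Row D is a plain Nim row of size 6, so its Grundy value is 6.
By the Sprague-Grundy theorem, the Grundy value of a sum of independent games is the XOR of the component values.
Combined value = 2 XOR 0 XOR 1 XOR 6 = 5.

5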